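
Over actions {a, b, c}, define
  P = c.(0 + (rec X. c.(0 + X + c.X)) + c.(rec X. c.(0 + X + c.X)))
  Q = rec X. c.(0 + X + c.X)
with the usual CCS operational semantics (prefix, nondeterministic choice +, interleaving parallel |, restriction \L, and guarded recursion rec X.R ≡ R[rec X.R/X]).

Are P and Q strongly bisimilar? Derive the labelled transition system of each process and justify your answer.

Reachable graph of P (3 states):
  m0 = c.(0 + (rec X. c.(0 + X + c.X)) + c.(rec X. c.(0 + X + c.X))) :: ··c··> m1
  m1 = 0 + (rec X. c.(0 + X + c.X)) + c.(rec X. c.(0 + X + c.X)) :: ··c··> m1, ··c··> m2
  m2 = rec X. c.(0 + X + c.X) :: ··c··> m1
Reachable graph of Q (2 states):
  n0 = rec X. c.(0 + X + c.X) :: ··c··> n1
  n1 = 0 + (rec X. c.(0 + X + c.X)) + c.(rec X. c.(0 + X + c.X)) :: ··c··> n0, ··c··> n1
Bisimilarity quotient blocks:
  B0 = {m0, m1, m2, n0, n1}
m0 ∈ B0, n0 ∈ B0 → same block

bisimilar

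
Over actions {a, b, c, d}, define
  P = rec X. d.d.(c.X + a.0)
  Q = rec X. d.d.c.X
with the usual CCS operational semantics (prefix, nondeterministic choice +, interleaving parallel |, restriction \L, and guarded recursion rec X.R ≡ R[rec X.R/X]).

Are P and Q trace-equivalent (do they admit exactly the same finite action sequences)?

NO — witness ⟨dda⟩

P's transition system — 4 states:
  p0 = rec X. d.d.(c.X + a.0) ⊢ ··d··> p1
  p1 = d.(c.(rec X. d.d.(c.X + a.0)) + a.0) ⊢ ··d··> p2
  p2 = c.(rec X. d.d.(c.X + a.0)) + a.0 ⊢ ··a··> p3, ··c··> p0
  p3 = 0 ⊢ stopped
Q's transition system — 3 states:
  q0 = rec X. d.d.c.X ⊢ ··d··> q1
  q1 = d.c.(rec X. d.d.c.X) ⊢ ··d··> q2
  q2 = c.(rec X. d.d.c.X) ⊢ ··c··> q0
Run σ = ⟨dda⟩ on P: start {p0}
  [1] d ⇒ {p1}
  [2] d ⇒ {p2}
  [3] a ⇒ {p3}
  P completes σ.
Run σ = ⟨dda⟩ on Q: start {q0}
  [1] d ⇒ {q1}
  [2] d ⇒ {q2}
  [3] a ⇒ ∅ (Q stuck)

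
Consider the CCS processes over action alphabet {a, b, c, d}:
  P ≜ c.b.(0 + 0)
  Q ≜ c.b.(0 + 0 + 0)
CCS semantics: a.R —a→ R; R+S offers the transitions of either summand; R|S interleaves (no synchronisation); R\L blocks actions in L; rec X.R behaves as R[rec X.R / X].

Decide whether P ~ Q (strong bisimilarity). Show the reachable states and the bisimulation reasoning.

P ~ Q

P's transition system — 3 states:
  m0 = c.b.(0 + 0) ⊢ ··c··> m1
  m1 = b.(0 + 0) ⊢ ··b··> m2
  m2 = 0 + 0 ⊢ deadlocked
Q's transition system — 3 states:
  n0 = c.b.(0 + 0 + 0) ⊢ ··c··> n1
  n1 = b.(0 + 0 + 0) ⊢ ··b··> n2
  n2 = 0 + 0 + 0 ⊢ deadlocked
Partition-refinement fixed point:
  B0 = {m0, n0}
  B1 = {m1, n1}
  B2 = {m2, n2}
m0 ∈ B0, n0 ∈ B0 → same block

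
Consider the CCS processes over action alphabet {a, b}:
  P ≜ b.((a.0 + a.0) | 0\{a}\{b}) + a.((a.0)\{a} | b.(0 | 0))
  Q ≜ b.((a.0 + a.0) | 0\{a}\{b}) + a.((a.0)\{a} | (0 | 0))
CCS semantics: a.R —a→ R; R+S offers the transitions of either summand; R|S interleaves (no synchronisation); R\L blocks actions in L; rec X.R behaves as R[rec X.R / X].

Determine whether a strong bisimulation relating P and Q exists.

NO

P's transition system — 5 states:
  s0 = b.((a.0 + a.0) | 0\{a}\{b}) + a.((a.0)\{a} | b.(0 | 0)) has moves —a→ s1, —b→ s2
  s1 = (a.0)\{a} | b.(0 | 0) has moves —b→ s3
  s2 = (a.0 + a.0) | 0\{a}\{b} has moves —a→ s4
  s3 = (a.0)\{a} | (0 | 0) has moves (no moves)
  s4 = 0 | 0\{a}\{b} has moves (no moves)
Q's transition system — 4 states:
  t0 = b.((a.0 + a.0) | 0\{a}\{b}) + a.((a.0)\{a} | (0 | 0)) has moves —a→ t1, —b→ t2
  t1 = (a.0)\{a} | (0 | 0) has moves (no moves)
  t2 = (a.0 + a.0) | 0\{a}\{b} has moves —a→ t3
  t3 = 0 | 0\{a}\{b} has moves (no moves)
Coarsest stable partition (strong bisimilarity classes):
  B0 = {s0}
  B1 = {s2, t2}
  B2 = {s3, s4, t1, t3}
  B3 = {s1}
  B4 = {t0}
s0 ∈ B0, t0 ∈ B4 → different blocks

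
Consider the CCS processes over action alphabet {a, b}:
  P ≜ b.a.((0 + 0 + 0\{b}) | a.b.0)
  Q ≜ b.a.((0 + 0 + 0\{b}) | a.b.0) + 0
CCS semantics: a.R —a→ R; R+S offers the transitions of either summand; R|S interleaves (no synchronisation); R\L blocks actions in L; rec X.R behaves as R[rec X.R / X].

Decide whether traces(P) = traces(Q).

LTS(P): 5 reachable states
  p0 = b.a.((0 + 0 + 0\{b}) | a.b.0) | ··b··> p1
  p1 = a.((0 + 0 + 0\{b}) | a.b.0) | ··a··> p2
  p2 = (0 + 0 + 0\{b}) | a.b.0 | ··a··> p3
  p3 = (0 + 0 + 0\{b}) | b.0 | ··b··> p4
  p4 = (0 + 0 + 0\{b}) | 0 | stopped
LTS(Q): 5 reachable states
  q0 = b.a.((0 + 0 + 0\{b}) | a.b.0) + 0 | ··b··> q1
  q1 = a.((0 + 0 + 0\{b}) | a.b.0) | ··a··> q2
  q2 = (0 + 0 + 0\{b}) | a.b.0 | ··a··> q3
  q3 = (0 + 0 + 0\{b}) | b.0 | ··b··> q4
  q4 = (0 + 0 + 0\{b}) | 0 | stopped
Coarsest stable partition (strong bisimilarity classes):
  B0 = {p0, q0}
  B1 = {p1, q1}
  B2 = {p2, q2}
  B3 = {p3, q3}
  B4 = {p4, q4}
p0 ∈ B0, q0 ∈ B0 → same block
Bisimilar ⇒ trace-equivalent.

YES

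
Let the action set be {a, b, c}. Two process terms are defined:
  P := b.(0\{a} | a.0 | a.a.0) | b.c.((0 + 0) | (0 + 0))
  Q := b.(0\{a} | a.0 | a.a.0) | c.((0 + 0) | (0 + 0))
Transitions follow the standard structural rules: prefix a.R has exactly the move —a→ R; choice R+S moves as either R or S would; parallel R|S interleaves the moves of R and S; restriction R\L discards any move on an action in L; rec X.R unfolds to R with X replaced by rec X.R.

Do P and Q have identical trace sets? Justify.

Reachable graph of P (21 states):
  p0 = b.(0\{a} | a.0 | a.a.0) | b.c.((0 + 0) | (0 + 0)) | --b--▸ p1, --b--▸ p2
  p1 = 0\{a} | a.0 | a.a.0 | b.c.((0 + 0) | (0 + 0)) | --a--▸ p3, --a--▸ p4, --b--▸ p5
  p2 = b.(0\{a} | a.0 | a.a.0) | c.((0 + 0) | (0 + 0)) | --b--▸ p5, --c--▸ p6
  p3 = 0\{a} | 0 | a.a.0 | b.c.((0 + 0) | (0 + 0)) | --a--▸ p7, --b--▸ p8
  p4 = 0\{a} | a.0 | a.0 | b.c.((0 + 0) | (0 + 0)) | --a--▸ p7, --a--▸ p9, --b--▸ p10
  p5 = 0\{a} | a.0 | a.a.0 | c.((0 + 0) | (0 + 0)) | --a--▸ p10, --a--▸ p8, --c--▸ p11
  p6 = b.(0\{a} | a.0 | a.a.0) | ((0 + 0) | (0 + 0)) | --b--▸ p11
  p7 = 0\{a} | 0 | a.0 | b.c.((0 + 0) | (0 + 0)) | --a--▸ p12, --b--▸ p13
  p8 = 0\{a} | 0 | a.a.0 | c.((0 + 0) | (0 + 0)) | --a--▸ p13, --c--▸ p14
  p9 = 0\{a} | a.0 | 0 | b.c.((0 + 0) | (0 + 0)) | --a--▸ p12, --b--▸ p15
  p10 = 0\{a} | a.0 | a.0 | c.((0 + 0) | (0 + 0)) | --a--▸ p13, --a--▸ p15, --c--▸ p16
  p11 = 0\{a} | a.0 | a.a.0 | ((0 + 0) | (0 + 0)) | --a--▸ p14, --a--▸ p16
  p12 = 0\{a} | 0 | 0 | b.c.((0 + 0) | (0 + 0)) | --b--▸ p17
  p13 = 0\{a} | 0 | a.0 | c.((0 + 0) | (0 + 0)) | --a--▸ p17, --c--▸ p18
  p14 = 0\{a} | 0 | a.a.0 | ((0 + 0) | (0 + 0)) | --a--▸ p18
  p15 = 0\{a} | a.0 | 0 | c.((0 + 0) | (0 + 0)) | --a--▸ p17, --c--▸ p19
  p16 = 0\{a} | a.0 | a.0 | ((0 + 0) | (0 + 0)) | --a--▸ p18, --a--▸ p19
  p17 = 0\{a} | 0 | 0 | c.((0 + 0) | (0 + 0)) | --c--▸ p20
  p18 = 0\{a} | 0 | a.0 | ((0 + 0) | (0 + 0)) | --a--▸ p20
  p19 = 0\{a} | a.0 | 0 | ((0 + 0) | (0 + 0)) | --a--▸ p20
  p20 = 0\{a} | 0 | 0 | ((0 + 0) | (0 + 0)) | ·
Reachable graph of Q (14 states):
  q0 = b.(0\{a} | a.0 | a.a.0) | c.((0 + 0) | (0 + 0)) | --b--▸ q1, --c--▸ q2
  q1 = 0\{a} | a.0 | a.a.0 | c.((0 + 0) | (0 + 0)) | --a--▸ q3, --a--▸ q4, --c--▸ q5
  q2 = b.(0\{a} | a.0 | a.a.0) | ((0 + 0) | (0 + 0)) | --b--▸ q5
  q3 = 0\{a} | 0 | a.a.0 | c.((0 + 0) | (0 + 0)) | --a--▸ q6, --c--▸ q7
  q4 = 0\{a} | a.0 | a.0 | c.((0 + 0) | (0 + 0)) | --a--▸ q6, --a--▸ q8, --c--▸ q9
  q5 = 0\{a} | a.0 | a.a.0 | ((0 + 0) | (0 + 0)) | --a--▸ q7, --a--▸ q9
  q6 = 0\{a} | 0 | a.0 | c.((0 + 0) | (0 + 0)) | --a--▸ q10, --c--▸ q11
  q7 = 0\{a} | 0 | a.a.0 | ((0 + 0) | (0 + 0)) | --a--▸ q11
  q8 = 0\{a} | a.0 | 0 | c.((0 + 0) | (0 + 0)) | --a--▸ q10, --c--▸ q12
  q9 = 0\{a} | a.0 | a.0 | ((0 + 0) | (0 + 0)) | --a--▸ q11, --a--▸ q12
  q10 = 0\{a} | 0 | 0 | c.((0 + 0) | (0 + 0)) | --c--▸ q13
  q11 = 0\{a} | 0 | a.0 | ((0 + 0) | (0 + 0)) | --a--▸ q13
  q12 = 0\{a} | a.0 | 0 | ((0 + 0) | (0 + 0)) | --a--▸ q13
  q13 = 0\{a} | 0 | 0 | ((0 + 0) | (0 + 0)) | ·
Run σ = ⟨bb⟩ on P: start {p0}
  [1] b ⇒ {p1, p2}
  [2] b ⇒ {p5}
  ✓ P
Run σ = ⟨bb⟩ on Q: start {q0}
  [1] b ⇒ {q1}
  [2] b ⇒ ∅  — Q cannot continue

trace-distinct — witness ⟨bb⟩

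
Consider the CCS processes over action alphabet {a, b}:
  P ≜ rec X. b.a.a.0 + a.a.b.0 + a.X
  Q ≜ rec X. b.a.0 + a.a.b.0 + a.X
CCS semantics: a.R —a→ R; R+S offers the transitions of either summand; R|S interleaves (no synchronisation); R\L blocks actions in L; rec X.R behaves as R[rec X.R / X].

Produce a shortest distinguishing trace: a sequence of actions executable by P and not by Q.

P's transition system — 6 states:
  u0 = rec X. b.a.a.0 + a.a.b.0 + a.X ⊢ —a→ u0, —a→ u1, —b→ u2
  u1 = a.b.0 ⊢ —a→ u3
  u2 = a.a.0 ⊢ —a→ u4
  u3 = b.0 ⊢ —b→ u5
  u4 = a.0 ⊢ —a→ u5
  u5 = 0 ⊢ ∅
Q's transition system — 5 states:
  v0 = rec X. b.a.0 + a.a.b.0 + a.X ⊢ —a→ v0, —a→ v1, —b→ v2
  v1 = a.b.0 ⊢ —a→ v3
  v2 = a.0 ⊢ —a→ v4
  v3 = b.0 ⊢ —b→ v4
  v4 = 0 ⊢ ∅
Executing baa from P (initial set {u0}):
  [1] b ⇒ {u2}
  [2] a ⇒ {u4}
  [3] a ⇒ {u5}
  ✓ P
Executing baa from Q (initial set {v0}):
  [1] b ⇒ {v2}
  [2] a ⇒ {v4}
  [3] a ⇒ ∅ (Q stuck)

baa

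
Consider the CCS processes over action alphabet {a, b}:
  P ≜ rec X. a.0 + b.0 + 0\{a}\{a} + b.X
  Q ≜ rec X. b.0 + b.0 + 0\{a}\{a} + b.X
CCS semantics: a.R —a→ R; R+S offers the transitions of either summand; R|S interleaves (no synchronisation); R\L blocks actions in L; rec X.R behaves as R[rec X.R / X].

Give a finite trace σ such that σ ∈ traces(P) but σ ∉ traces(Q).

Reachable graph of P (2 states):
  u0 = rec X. a.0 + b.0 + 0\{a}\{a} + b.X → ··a··> u1, ··b··> u0, ··b··> u1
  u1 = 0 → stopped
Reachable graph of Q (2 states):
  v0 = rec X. b.0 + b.0 + 0\{a}\{a} + b.X → ··b··> v0, ··b··> v1
  v1 = 0 → stopped
Run σ = ⟨a⟩ on P: start {u0}
  step 1 (a): {u1}
  — P admits the full trace.
Run σ = ⟨a⟩ on Q: start {v0}
  step 1 (a): ∅  — Q cannot continue

a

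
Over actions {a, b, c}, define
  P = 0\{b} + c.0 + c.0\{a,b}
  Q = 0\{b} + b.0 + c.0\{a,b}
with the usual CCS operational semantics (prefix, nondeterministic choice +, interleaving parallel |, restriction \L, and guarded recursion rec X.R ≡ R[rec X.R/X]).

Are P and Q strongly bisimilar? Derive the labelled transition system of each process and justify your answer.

P's transition system — 3 states:
  m0 = 0\{b} + c.0 + c.0\{a,b} :: —c→ m1, —c→ m2
  m1 = 0 :: ·
  m2 = 0\{a,b} :: ·
Q's transition system — 3 states:
  n0 = 0\{b} + b.0 + c.0\{a,b} :: —b→ n1, —c→ n2
  n1 = 0 :: ·
  n2 = 0\{a,b} :: ·
Coarsest stable partition (strong bisimilarity classes):
  B0 = {m0}
  B1 = {m1, m2, n1, n2}
  B2 = {n0}
m0 ∈ B0, n0 ∈ B2 → different blocks

NO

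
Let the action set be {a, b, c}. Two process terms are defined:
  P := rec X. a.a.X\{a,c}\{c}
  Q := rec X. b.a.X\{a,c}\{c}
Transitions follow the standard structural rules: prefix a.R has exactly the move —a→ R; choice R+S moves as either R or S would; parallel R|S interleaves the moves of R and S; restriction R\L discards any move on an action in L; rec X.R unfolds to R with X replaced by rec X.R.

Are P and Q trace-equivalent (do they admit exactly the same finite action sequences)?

traces(P) ≠ traces(Q) — witness ⟨a⟩

Reachable graph of P (3 states):
  s0 = rec X. a.a.X\{a,c}\{c} has moves --a--▸ s1
  s1 = a.(rec X. a.a.X\{a,c}\{c})\{a,c}\{c} has moves --a--▸ s2
  s2 = (rec X. a.a.X\{a,c}\{c})\{a,c}\{c} has moves ∅
Reachable graph of Q (4 states):
  t0 = rec X. b.a.X\{a,c}\{c} has moves --b--▸ t1
  t1 = a.(rec X. b.a.X\{a,c}\{c})\{a,c}\{c} has moves --a--▸ t2
  t2 = (rec X. b.a.X\{a,c}\{c})\{a,c}\{c} has moves --b--▸ t3
  t3 = (a.(rec X. b.a.X\{a,c}\{c})\{a,c}\{c})\{a,c}\{c} has moves ∅
Run σ = ⟨a⟩ on P: start {s0}
  after a @ step 1: {s1}
  P completes σ.
Run σ = ⟨a⟩ on Q: start {t0}
  after a @ step 1: no successor for Q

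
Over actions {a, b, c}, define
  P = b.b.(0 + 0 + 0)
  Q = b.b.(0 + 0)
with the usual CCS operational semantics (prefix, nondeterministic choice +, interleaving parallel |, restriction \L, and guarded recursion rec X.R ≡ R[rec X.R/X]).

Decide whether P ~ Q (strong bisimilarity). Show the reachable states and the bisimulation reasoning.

Reachable graph of P (3 states):
  m0 = b.b.(0 + 0 + 0) → —b→ m1
  m1 = b.(0 + 0 + 0) → —b→ m2
  m2 = 0 + 0 + 0 → deadlocked
Reachable graph of Q (3 states):
  n0 = b.b.(0 + 0) → —b→ n1
  n1 = b.(0 + 0) → —b→ n2
  n2 = 0 + 0 → deadlocked
Coarsest stable partition (strong bisimilarity classes):
  B0 = {m0, n0}
  B1 = {m1, n1}
  B2 = {m2, n2}
m0 ∈ B0, n0 ∈ B0 → same block

P ~ Q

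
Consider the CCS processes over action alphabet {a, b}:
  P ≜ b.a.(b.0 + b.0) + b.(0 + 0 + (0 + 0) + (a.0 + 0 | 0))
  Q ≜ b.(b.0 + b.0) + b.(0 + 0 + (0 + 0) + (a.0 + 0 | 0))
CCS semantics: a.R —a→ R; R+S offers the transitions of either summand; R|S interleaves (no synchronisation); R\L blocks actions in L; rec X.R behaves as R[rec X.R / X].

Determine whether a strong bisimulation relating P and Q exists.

Reachable graph of P (5 states):
  m0 = b.a.(b.0 + b.0) + b.(0 + 0 + (0 + 0) + (a.0 + 0 | 0)) :: -b-> m1, -b-> m2
  m1 = 0 + 0 + (0 + 0) + (a.0 + 0 | 0) :: -a-> m3
  m2 = a.(b.0 + b.0) :: -a-> m4
  m3 = 0 :: stopped
  m4 = b.0 + b.0 :: -b-> m3
Reachable graph of Q (4 states):
  n0 = b.(b.0 + b.0) + b.(0 + 0 + (0 + 0) + (a.0 + 0 | 0)) :: -b-> n1, -b-> n2
  n1 = 0 + 0 + (0 + 0) + (a.0 + 0 | 0) :: -a-> n3
  n2 = b.0 + b.0 :: -b-> n3
  n3 = 0 :: stopped
Bisimilarity quotient blocks:
  B0 = {m0}
  B1 = {m1, n1}
  B2 = {m3, n3}
  B3 = {m2}
  B4 = {m4, n2}
  B5 = {n0}
m0 ∈ B0, n0 ∈ B5 → different blocks

NO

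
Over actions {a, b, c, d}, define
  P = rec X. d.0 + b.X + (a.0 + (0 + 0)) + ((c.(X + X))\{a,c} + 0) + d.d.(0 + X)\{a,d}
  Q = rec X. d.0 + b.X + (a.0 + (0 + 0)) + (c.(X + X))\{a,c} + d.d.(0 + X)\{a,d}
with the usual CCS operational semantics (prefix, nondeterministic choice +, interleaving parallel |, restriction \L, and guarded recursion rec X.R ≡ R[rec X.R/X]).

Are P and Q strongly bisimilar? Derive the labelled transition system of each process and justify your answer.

YES

LTS(P): 5 reachable states
  u0 = rec X. d.0 + b.X + (a.0 + (0 + 0)) + ((c.(X + X))\{a,c} + 0) + d.d.(0 + X)\{a,d} has moves =a=> u1, =b=> u0, =d=> u1, =d=> u2
  u1 = 0 has moves ∅
  u2 = d.(0 + (rec X. d.0 + b.X + (a.0 + (0 + 0)) + ((c.(X + X))\{a,c} + 0) + d.d.(0 + X)\{a,d}))\{a,d} has moves =d=> u3
  u3 = (0 + (rec X. d.0 + b.X + (a.0 + (0 + 0)) + ((c.(X + X))\{a,c} + 0) + d.d.(0 + X)\{a,d}))\{a,d} has moves =b=> u4
  u4 = (rec X. d.0 + b.X + (a.0 + (0 + 0)) + ((c.(X + X))\{a,c} + 0) + d.d.(0 + X)\{a,d})\{a,d} has moves =b=> u4
LTS(Q): 5 reachable states
  v0 = rec X. d.0 + b.X + (a.0 + (0 + 0)) + (c.(X + X))\{a,c} + d.d.(0 + X)\{a,d} has moves =a=> v1, =b=> v0, =d=> v1, =d=> v2
  v1 = 0 has moves ∅
  v2 = d.(0 + (rec X. d.0 + b.X + (a.0 + (0 + 0)) + (c.(X + X))\{a,c} + d.d.(0 + X)\{a,d}))\{a,d} has moves =d=> v3
  v3 = (0 + (rec X. d.0 + b.X + (a.0 + (0 + 0)) + (c.(X + X))\{a,c} + d.d.(0 + X)\{a,d}))\{a,d} has moves =b=> v4
  v4 = (rec X. d.0 + b.X + (a.0 + (0 + 0)) + (c.(X + X))\{a,c} + d.d.(0 + X)\{a,d})\{a,d} has moves =b=> v4
Partition-refinement fixed point:
  B0 = {u0, v0}
  B1 = {u2, v2}
  B2 = {u3, u4, v3, v4}
  B3 = {u1, v1}
u0 ∈ B0, v0 ∈ B0 → same block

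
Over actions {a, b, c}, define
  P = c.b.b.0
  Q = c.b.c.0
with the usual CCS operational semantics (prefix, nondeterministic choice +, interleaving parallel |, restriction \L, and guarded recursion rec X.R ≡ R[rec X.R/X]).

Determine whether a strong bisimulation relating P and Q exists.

not bisimilar

Reachable graph of P (4 states):
  u0 = c.b.b.0 :: =c=> u1
  u1 = b.b.0 :: =b=> u2
  u2 = b.0 :: =b=> u3
  u3 = 0 :: deadlocked
Reachable graph of Q (4 states):
  v0 = c.b.c.0 :: =c=> v1
  v1 = b.c.0 :: =b=> v2
  v2 = c.0 :: =c=> v3
  v3 = 0 :: deadlocked
Partition-refinement fixed point:
  B0 = {u0}
  B1 = {u1}
  B2 = {u2}
  B3 = {u3, v3}
  B4 = {v0}
  B5 = {v1}
  B6 = {v2}
u0 ∈ B0, v0 ∈ B4 → different blocks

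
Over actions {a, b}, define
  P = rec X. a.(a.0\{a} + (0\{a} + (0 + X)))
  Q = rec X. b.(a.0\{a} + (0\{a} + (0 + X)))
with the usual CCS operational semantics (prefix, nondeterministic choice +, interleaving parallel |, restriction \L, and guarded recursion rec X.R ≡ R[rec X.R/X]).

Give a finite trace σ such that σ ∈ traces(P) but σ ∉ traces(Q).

a

P's transition system — 3 states:
  m0 = rec X. a.(a.0\{a} + (0\{a} + (0 + X))) has moves --a--▸ m1
  m1 = a.0\{a} + (0\{a} + (0 + (rec X. a.(a.0\{a} + (0\{a} + (0 + X)))))) has moves --a--▸ m1, --a--▸ m2
  m2 = 0\{a} has moves (no moves)
Q's transition system — 3 states:
  n0 = rec X. b.(a.0\{a} + (0\{a} + (0 + X))) has moves --b--▸ n1
  n1 = a.0\{a} + (0\{a} + (0 + (rec X. b.(a.0\{a} + (0\{a} + (0 + X)))))) has moves --a--▸ n2, --b--▸ n1
  n2 = 0\{a} has moves (no moves)
Executing a from P (initial set {m0}):
  after a @ step 1: {m1}
  P completes σ.
Executing a from Q (initial set {n0}):
  after a @ step 1: ∅ (Q stuck)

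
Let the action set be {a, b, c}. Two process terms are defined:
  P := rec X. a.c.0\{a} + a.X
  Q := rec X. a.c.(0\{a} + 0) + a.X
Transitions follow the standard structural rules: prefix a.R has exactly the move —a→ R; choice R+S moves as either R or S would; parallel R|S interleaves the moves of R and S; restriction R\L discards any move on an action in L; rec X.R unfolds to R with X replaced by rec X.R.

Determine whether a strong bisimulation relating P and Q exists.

P's transition system — 3 states:
  m0 = rec X. a.c.0\{a} + a.X has moves --a--▸ m0, --a--▸ m1
  m1 = c.0\{a} has moves --c--▸ m2
  m2 = 0\{a} has moves (no moves)
Q's transition system — 3 states:
  n0 = rec X. a.c.(0\{a} + 0) + a.X has moves --a--▸ n0, --a--▸ n1
  n1 = c.(0\{a} + 0) has moves --c--▸ n2
  n2 = 0\{a} + 0 has moves (no moves)
Coarsest stable partition (strong bisimilarity classes):
  B0 = {m0, n0}
  B1 = {m1, n1}
  B2 = {m2, n2}
m0 ∈ B0, n0 ∈ B0 → same block

bisimilar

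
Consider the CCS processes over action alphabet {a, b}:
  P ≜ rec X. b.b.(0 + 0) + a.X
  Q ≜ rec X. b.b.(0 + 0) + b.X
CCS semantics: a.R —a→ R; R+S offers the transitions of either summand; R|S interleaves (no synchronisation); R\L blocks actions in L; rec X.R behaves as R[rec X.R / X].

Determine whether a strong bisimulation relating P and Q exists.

Reachable graph of P (3 states):
  s0 = rec X. b.b.(0 + 0) + a.X | -a-> s0, -b-> s1
  s1 = b.(0 + 0) | -b-> s2
  s2 = 0 + 0 | ·
Reachable graph of Q (3 states):
  t0 = rec X. b.b.(0 + 0) + b.X | -b-> t0, -b-> t1
  t1 = b.(0 + 0) | -b-> t2
  t2 = 0 + 0 | ·
Bisimilarity quotient blocks:
  B0 = {s0}
  B1 = {s1, t1}
  B2 = {s2, t2}
  B3 = {t0}
s0 ∈ B0, t0 ∈ B3 → different blocks

P ≁ Q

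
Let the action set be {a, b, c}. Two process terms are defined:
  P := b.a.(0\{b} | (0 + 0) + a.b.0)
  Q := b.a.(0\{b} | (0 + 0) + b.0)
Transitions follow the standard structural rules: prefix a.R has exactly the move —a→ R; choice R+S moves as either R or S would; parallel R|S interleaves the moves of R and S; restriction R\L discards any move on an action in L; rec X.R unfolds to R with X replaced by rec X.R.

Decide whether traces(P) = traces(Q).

P's transition system — 5 states:
  s0 = b.a.(0\{b} | (0 + 0) + a.b.0) → --b--▸ s1
  s1 = a.(0\{b} | (0 + 0) + a.b.0) → --a--▸ s2
  s2 = 0\{b} | (0 + 0) + a.b.0 → --a--▸ s3
  s3 = b.0 → --b--▸ s4
  s4 = 0 → deadlocked
Q's transition system — 4 states:
  t0 = b.a.(0\{b} | (0 + 0) + b.0) → --b--▸ t1
  t1 = a.(0\{b} | (0 + 0) + b.0) → --a--▸ t2
  t2 = 0\{b} | (0 + 0) + b.0 → --b--▸ t3
  t3 = 0 → deadlocked
Run σ = ⟨baa⟩ on P: start {s0}
  after b @ step 1: {s1}
  after a @ step 2: {s2}
  after a @ step 3: {s3}
  — P admits the full trace.
Run σ = ⟨baa⟩ on Q: start {t0}
  after b @ step 1: {t1}
  after a @ step 2: {t2}
  after a @ step 3: ∅ (Q stuck)

traces(P) ≠ traces(Q) — witness ⟨baa⟩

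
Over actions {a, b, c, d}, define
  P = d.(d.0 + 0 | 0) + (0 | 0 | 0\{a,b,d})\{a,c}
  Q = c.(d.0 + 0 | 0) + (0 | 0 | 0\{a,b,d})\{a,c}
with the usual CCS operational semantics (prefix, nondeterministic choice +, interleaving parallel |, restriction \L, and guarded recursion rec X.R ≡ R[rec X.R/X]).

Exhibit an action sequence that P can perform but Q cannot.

d

P's transition system — 3 states:
  p0 = d.(d.0 + 0 | 0) + (0 | 0 | 0\{a,b,d})\{a,c} | =d=> p1
  p1 = d.0 + 0 | 0 | =d=> p2
  p2 = 0 | stopped
Q's transition system — 3 states:
  q0 = c.(d.0 + 0 | 0) + (0 | 0 | 0\{a,b,d})\{a,c} | =c=> q1
  q1 = d.0 + 0 | 0 | =d=> q2
  q2 = 0 | stopped
Run σ = ⟨d⟩ on P: start {p0}
  step 1 (d): {p1}
  — P admits the full trace.
Run σ = ⟨d⟩ on Q: start {q0}
  step 1 (d): ∅  — Q cannot continue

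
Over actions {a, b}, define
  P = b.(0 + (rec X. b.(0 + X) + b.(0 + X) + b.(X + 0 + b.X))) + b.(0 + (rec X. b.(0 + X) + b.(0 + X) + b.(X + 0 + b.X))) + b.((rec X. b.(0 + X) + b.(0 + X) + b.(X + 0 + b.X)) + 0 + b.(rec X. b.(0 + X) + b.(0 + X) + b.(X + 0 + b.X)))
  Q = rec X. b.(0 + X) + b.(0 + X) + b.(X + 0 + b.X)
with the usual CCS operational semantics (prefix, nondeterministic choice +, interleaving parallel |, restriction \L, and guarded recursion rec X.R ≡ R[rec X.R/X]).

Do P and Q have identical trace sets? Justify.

YES

LTS(P): 4 reachable states
  m0 = b.(0 + (rec X. b.(0 + X) + b.(0 + X) + b.(X + 0 + b.X))) + b.(0 + (rec X. b.(0 + X) + b.(0 + X) + b.(X + 0 + b.X))) + b.((rec X. b.(0 + X) + b.(0 + X) + b.(X + 0 + b.X)) + 0 + b.(rec X. b.(0 + X) + b.(0 + X) + b.(X + 0 + b.X))) :: -b-> m1, -b-> m2
  m1 = (rec X. b.(0 + X) + b.(0 + X) + b.(X + 0 + b.X)) + 0 + b.(rec X. b.(0 + X) + b.(0 + X) + b.(X + 0 + b.X)) :: -b-> m1, -b-> m2, -b-> m3
  m2 = 0 + (rec X. b.(0 + X) + b.(0 + X) + b.(X + 0 + b.X)) :: -b-> m1, -b-> m2
  m3 = rec X. b.(0 + X) + b.(0 + X) + b.(X + 0 + b.X) :: -b-> m1, -b-> m2
LTS(Q): 3 reachable states
  n0 = rec X. b.(0 + X) + b.(0 + X) + b.(X + 0 + b.X) :: -b-> n1, -b-> n2
  n1 = (rec X. b.(0 + X) + b.(0 + X) + b.(X + 0 + b.X)) + 0 + b.(rec X. b.(0 + X) + b.(0 + X) + b.(X + 0 + b.X)) :: -b-> n0, -b-> n1, -b-> n2
  n2 = 0 + (rec X. b.(0 + X) + b.(0 + X) + b.(X + 0 + b.X)) :: -b-> n1, -b-> n2
Partition-refinement fixed point:
  B0 = {m0, m1, m2, m3, n0, n1, n2}
m0 ∈ B0, n0 ∈ B0 → same block
Bisimilar ⇒ trace-equivalent.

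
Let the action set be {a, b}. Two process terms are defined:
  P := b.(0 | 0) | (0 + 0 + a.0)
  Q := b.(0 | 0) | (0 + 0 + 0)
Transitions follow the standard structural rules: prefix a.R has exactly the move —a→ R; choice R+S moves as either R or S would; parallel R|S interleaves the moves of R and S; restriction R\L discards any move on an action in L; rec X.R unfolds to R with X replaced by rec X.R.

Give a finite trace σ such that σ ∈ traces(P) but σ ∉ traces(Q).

a

LTS(P): 4 reachable states
  u0 = b.(0 | 0) | (0 + 0 + a.0) | ··a··> u1, ··b··> u2
  u1 = b.(0 | 0) | 0 | ··b··> u3
  u2 = 0 | 0 | (0 + 0 + a.0) | ··a··> u3
  u3 = 0 | 0 | 0 | (no moves)
LTS(Q): 2 reachable states
  v0 = b.(0 | 0) | (0 + 0 + 0) | ··b··> v1
  v1 = 0 | 0 | (0 + 0 + 0) | (no moves)
Executing a from P (initial set {u0}):
  [1] a ⇒ {u1}
  — P admits the full trace.
Executing a from Q (initial set {v0}):
  [1] a ⇒ ∅ (Q stuck)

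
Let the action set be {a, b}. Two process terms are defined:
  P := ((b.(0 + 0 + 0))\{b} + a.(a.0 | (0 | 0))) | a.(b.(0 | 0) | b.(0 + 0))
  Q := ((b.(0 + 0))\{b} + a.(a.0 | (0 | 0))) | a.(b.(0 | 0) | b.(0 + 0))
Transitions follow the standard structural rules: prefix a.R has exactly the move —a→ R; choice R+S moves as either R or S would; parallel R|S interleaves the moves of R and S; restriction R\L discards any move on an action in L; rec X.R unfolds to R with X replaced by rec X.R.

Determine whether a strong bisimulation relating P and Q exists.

Reachable graph of P (15 states):
  s0 = ((b.(0 + 0 + 0))\{b} + a.(a.0 | (0 | 0))) | a.(b.(0 | 0) | b.(0 + 0)) ⊢ -a-> s1, -a-> s2
  s1 = ((b.(0 + 0 + 0))\{b} + a.(a.0 | (0 | 0))) | (b.(0 | 0) | b.(0 + 0)) ⊢ -a-> s3, -b-> s4, -b-> s5
  s2 = a.0 | (0 | 0) | a.(b.(0 | 0) | b.(0 + 0)) ⊢ -a-> s3, -a-> s6
  s3 = a.0 | (0 | 0) | (b.(0 | 0) | b.(0 + 0)) ⊢ -a-> s7, -b-> s8, -b-> s9
  s4 = ((b.(0 + 0 + 0))\{b} + a.(a.0 | (0 | 0))) | (0 | 0 | b.(0 + 0)) ⊢ -a-> s8, -b-> s10
  s5 = ((b.(0 + 0 + 0))\{b} + a.(a.0 | (0 | 0))) | (b.(0 | 0) | (0 + 0)) ⊢ -a-> s9, -b-> s10
  s6 = 0 | (0 | 0) | a.(b.(0 | 0) | b.(0 + 0)) ⊢ -a-> s7
  s7 = 0 | (0 | 0) | (b.(0 | 0) | b.(0 + 0)) ⊢ -b-> s11, -b-> s12
  s8 = a.0 | (0 | 0) | (0 | 0 | b.(0 + 0)) ⊢ -a-> s11, -b-> s13
  s9 = a.0 | (0 | 0) | (b.(0 | 0) | (0 + 0)) ⊢ -a-> s12, -b-> s13
  s10 = ((b.(0 + 0 + 0))\{b} + a.(a.0 | (0 | 0))) | (0 | 0 | (0 + 0)) ⊢ -a-> s13
  s11 = 0 | (0 | 0) | (0 | 0 | b.(0 + 0)) ⊢ -b-> s14
  s12 = 0 | (0 | 0) | (b.(0 | 0) | (0 + 0)) ⊢ -b-> s14
  s13 = a.0 | (0 | 0) | (0 | 0 | (0 + 0)) ⊢ -a-> s14
  s14 = 0 | (0 | 0) | (0 | 0 | (0 + 0)) ⊢ (no moves)
Reachable graph of Q (15 states):
  t0 = ((b.(0 + 0))\{b} + a.(a.0 | (0 | 0))) | a.(b.(0 | 0) | b.(0 + 0)) ⊢ -a-> t1, -a-> t2
  t1 = ((b.(0 + 0))\{b} + a.(a.0 | (0 | 0))) | (b.(0 | 0) | b.(0 + 0)) ⊢ -a-> t3, -b-> t4, -b-> t5
  t2 = a.0 | (0 | 0) | a.(b.(0 | 0) | b.(0 + 0)) ⊢ -a-> t3, -a-> t6
  t3 = a.0 | (0 | 0) | (b.(0 | 0) | b.(0 + 0)) ⊢ -a-> t7, -b-> t8, -b-> t9
  t4 = ((b.(0 + 0))\{b} + a.(a.0 | (0 | 0))) | (0 | 0 | b.(0 + 0)) ⊢ -a-> t8, -b-> t10
  t5 = ((b.(0 + 0))\{b} + a.(a.0 | (0 | 0))) | (b.(0 | 0) | (0 + 0)) ⊢ -a-> t9, -b-> t10
  t6 = 0 | (0 | 0) | a.(b.(0 | 0) | b.(0 + 0)) ⊢ -a-> t7
  t7 = 0 | (0 | 0) | (b.(0 | 0) | b.(0 + 0)) ⊢ -b-> t11, -b-> t12
  t8 = a.0 | (0 | 0) | (0 | 0 | b.(0 + 0)) ⊢ -a-> t11, -b-> t13
  t9 = a.0 | (0 | 0) | (b.(0 | 0) | (0 + 0)) ⊢ -a-> t12, -b-> t13
  t10 = ((b.(0 + 0))\{b} + a.(a.0 | (0 | 0))) | (0 | 0 | (0 + 0)) ⊢ -a-> t13
  t11 = 0 | (0 | 0) | (0 | 0 | b.(0 + 0)) ⊢ -b-> t14
  t12 = 0 | (0 | 0) | (b.(0 | 0) | (0 + 0)) ⊢ -b-> t14
  t13 = a.0 | (0 | 0) | (0 | 0 | (0 + 0)) ⊢ -a-> t14
  t14 = 0 | (0 | 0) | (0 | 0 | (0 + 0)) ⊢ (no moves)
Coarsest stable partition (strong bisimilarity classes):
  B0 = {s0, t0}
  B1 = {s2, t2}
  B2 = {s3, t3}
  B3 = {s7, t7}
  B4 = {s11, s12, t11, t12}
  B5 = {s14, t14}
  B6 = {s8, s9, t8, t9}
  B7 = {s13, t13}
  B8 = {s6, t6}
  B9 = {s1, t1}
  B10 = {s4, s5, t4, t5}
  B11 = {s10, t10}
s0 ∈ B0, t0 ∈ B0 → same block

YES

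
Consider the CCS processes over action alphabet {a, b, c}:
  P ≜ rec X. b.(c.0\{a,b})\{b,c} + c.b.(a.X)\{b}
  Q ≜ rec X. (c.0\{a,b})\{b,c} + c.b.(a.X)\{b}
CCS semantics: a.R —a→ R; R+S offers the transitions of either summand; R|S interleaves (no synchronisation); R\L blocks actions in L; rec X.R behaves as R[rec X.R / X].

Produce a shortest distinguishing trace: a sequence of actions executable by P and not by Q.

b

LTS(P): 6 reachable states
  u0 = rec X. b.(c.0\{a,b})\{b,c} + c.b.(a.X)\{b} | -b-> u1, -c-> u2
  u1 = (c.0\{a,b})\{b,c} | ·
  u2 = b.(a.(rec X. b.(c.0\{a,b})\{b,c} + c.b.(a.X)\{b}))\{b} | -b-> u3
  u3 = (a.(rec X. b.(c.0\{a,b})\{b,c} + c.b.(a.X)\{b}))\{b} | -a-> u4
  u4 = (rec X. b.(c.0\{a,b})\{b,c} + c.b.(a.X)\{b})\{b} | -c-> u5
  u5 = (b.(a.(rec X. b.(c.0\{a,b})\{b,c} + c.b.(a.X)\{b}))\{b})\{b} | ·
LTS(Q): 5 reachable states
  v0 = rec X. (c.0\{a,b})\{b,c} + c.b.(a.X)\{b} | -c-> v1
  v1 = b.(a.(rec X. (c.0\{a,b})\{b,c} + c.b.(a.X)\{b}))\{b} | -b-> v2
  v2 = (a.(rec X. (c.0\{a,b})\{b,c} + c.b.(a.X)\{b}))\{b} | -a-> v3
  v3 = (rec X. (c.0\{a,b})\{b,c} + c.b.(a.X)\{b})\{b} | -c-> v4
  v4 = (b.(a.(rec X. (c.0\{a,b})\{b,c} + c.b.(a.X)\{b}))\{b})\{b} | ·
Run σ = ⟨b⟩ on P: start {u0}
  step 1 (b): {u1}
  ✓ P
Run σ = ⟨b⟩ on Q: start {v0}
  step 1 (b): no successor for Q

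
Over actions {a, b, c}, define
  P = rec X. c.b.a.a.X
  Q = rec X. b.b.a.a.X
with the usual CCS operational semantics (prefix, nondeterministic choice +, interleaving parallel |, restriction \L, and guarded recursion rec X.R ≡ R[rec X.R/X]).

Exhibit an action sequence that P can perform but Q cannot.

c

LTS(P): 4 reachable states
  m0 = rec X. c.b.a.a.X → --c--▸ m1
  m1 = b.a.a.(rec X. c.b.a.a.X) → --b--▸ m2
  m2 = a.a.(rec X. c.b.a.a.X) → --a--▸ m3
  m3 = a.(rec X. c.b.a.a.X) → --a--▸ m0
LTS(Q): 4 reachable states
  n0 = rec X. b.b.a.a.X → --b--▸ n1
  n1 = b.a.a.(rec X. b.b.a.a.X) → --b--▸ n2
  n2 = a.a.(rec X. b.b.a.a.X) → --a--▸ n3
  n3 = a.(rec X. b.b.a.a.X) → --a--▸ n0
Executing c from P (initial set {m0}):
  after c @ step 1: {m1}
  — P admits the full trace.
Executing c from Q (initial set {n0}):
  after c @ step 1: ∅  — Q cannot continue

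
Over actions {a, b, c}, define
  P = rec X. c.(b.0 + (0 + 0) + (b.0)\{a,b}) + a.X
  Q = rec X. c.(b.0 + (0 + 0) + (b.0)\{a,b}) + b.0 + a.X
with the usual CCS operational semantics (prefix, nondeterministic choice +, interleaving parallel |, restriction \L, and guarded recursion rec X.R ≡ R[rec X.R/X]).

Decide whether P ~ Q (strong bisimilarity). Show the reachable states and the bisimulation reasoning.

P ≁ Q

Reachable graph of P (3 states):
  u0 = rec X. c.(b.0 + (0 + 0) + (b.0)\{a,b}) + a.X → ··a··> u0, ··c··> u1
  u1 = b.0 + (0 + 0) + (b.0)\{a,b} → ··b··> u2
  u2 = 0 → deadlocked
Reachable graph of Q (3 states):
  v0 = rec X. c.(b.0 + (0 + 0) + (b.0)\{a,b}) + b.0 + a.X → ··a··> v0, ··b··> v1, ··c··> v2
  v1 = 0 → deadlocked
  v2 = b.0 + (0 + 0) + (b.0)\{a,b} → ··b··> v1
Coarsest stable partition (strong bisimilarity classes):
  B0 = {u0}
  B1 = {u1, v2}
  B2 = {u2, v1}
  B3 = {v0}
u0 ∈ B0, v0 ∈ B3 → different blocks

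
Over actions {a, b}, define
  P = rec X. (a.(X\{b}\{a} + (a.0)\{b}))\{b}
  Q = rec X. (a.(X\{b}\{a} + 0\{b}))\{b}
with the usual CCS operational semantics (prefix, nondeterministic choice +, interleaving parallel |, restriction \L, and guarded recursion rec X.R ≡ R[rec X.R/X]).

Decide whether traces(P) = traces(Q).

trace-distinct — witness ⟨aa⟩

LTS(P): 3 reachable states
  p0 = rec X. (a.(X\{b}\{a} + (a.0)\{b}))\{b} | --a--▸ p1
  p1 = ((rec X. (a.(X\{b}\{a} + (a.0)\{b}))\{b})\{b}\{a} + (a.0)\{b})\{b} | --a--▸ p2
  p2 = 0\{b}\{b} | ∅
LTS(Q): 2 reachable states
  q0 = rec X. (a.(X\{b}\{a} + 0\{b}))\{b} | --a--▸ q1
  q1 = ((rec X. (a.(X\{b}\{a} + 0\{b}))\{b})\{b}\{a} + 0\{b})\{b} | ∅
Run σ = ⟨aa⟩ on P: start {p0}
  [1] a ⇒ {p1}
  [2] a ⇒ {p2}
  — P admits the full trace.
Run σ = ⟨aa⟩ on Q: start {q0}
  [1] a ⇒ {q1}
  [2] a ⇒ ∅  — Q cannot continue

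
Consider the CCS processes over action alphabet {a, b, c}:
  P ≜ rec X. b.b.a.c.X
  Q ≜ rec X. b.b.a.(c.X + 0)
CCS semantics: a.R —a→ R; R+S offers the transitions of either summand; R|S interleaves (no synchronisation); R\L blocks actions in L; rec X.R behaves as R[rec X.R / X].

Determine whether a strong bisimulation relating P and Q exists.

YES

LTS(P): 4 reachable states
  p0 = rec X. b.b.a.c.X :: —b→ p1
  p1 = b.a.c.(rec X. b.b.a.c.X) :: —b→ p2
  p2 = a.c.(rec X. b.b.a.c.X) :: —a→ p3
  p3 = c.(rec X. b.b.a.c.X) :: —c→ p0
LTS(Q): 4 reachable states
  q0 = rec X. b.b.a.(c.X + 0) :: —b→ q1
  q1 = b.a.(c.(rec X. b.b.a.(c.X + 0)) + 0) :: —b→ q2
  q2 = a.(c.(rec X. b.b.a.(c.X + 0)) + 0) :: —a→ q3
  q3 = c.(rec X. b.b.a.(c.X + 0)) + 0 :: —c→ q0
Partition-refinement fixed point:
  B0 = {p0, q0}
  B1 = {p1, q1}
  B2 = {p2, q2}
  B3 = {p3, q3}
p0 ∈ B0, q0 ∈ B0 → same block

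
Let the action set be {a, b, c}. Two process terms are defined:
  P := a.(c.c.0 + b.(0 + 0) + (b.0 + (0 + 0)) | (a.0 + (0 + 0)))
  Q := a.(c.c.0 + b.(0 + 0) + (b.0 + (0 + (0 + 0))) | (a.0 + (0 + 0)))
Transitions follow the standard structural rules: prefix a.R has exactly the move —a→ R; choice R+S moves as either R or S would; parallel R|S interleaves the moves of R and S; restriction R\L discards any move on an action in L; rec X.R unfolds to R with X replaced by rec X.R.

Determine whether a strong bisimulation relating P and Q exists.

LTS(P): 8 reachable states
  s0 = a.(c.c.0 + b.(0 + 0) + (b.0 + (0 + 0)) | (a.0 + (0 + 0))) ⊢ -a-> s1
  s1 = c.c.0 + b.(0 + 0) + (b.0 + (0 + 0)) | (a.0 + (0 + 0)) ⊢ -a-> s2, -b-> s3, -b-> s4, -c-> s5
  s2 = (b.0 + (0 + 0)) | 0 ⊢ -b-> s6
  s3 = 0 + 0 ⊢ deadlocked
  s4 = 0 | (a.0 + (0 + 0)) ⊢ -a-> s6
  s5 = c.0 ⊢ -c-> s7
  s6 = 0 | 0 ⊢ deadlocked
  s7 = 0 ⊢ deadlocked
LTS(Q): 8 reachable states
  t0 = a.(c.c.0 + b.(0 + 0) + (b.0 + (0 + (0 + 0))) | (a.0 + (0 + 0))) ⊢ -a-> t1
  t1 = c.c.0 + b.(0 + 0) + (b.0 + (0 + (0 + 0))) | (a.0 + (0 + 0)) ⊢ -a-> t2, -b-> t3, -b-> t4, -c-> t5
  t2 = (b.0 + (0 + (0 + 0))) | 0 ⊢ -b-> t6
  t3 = 0 + 0 ⊢ deadlocked
  t4 = 0 | (a.0 + (0 + 0)) ⊢ -a-> t6
  t5 = c.0 ⊢ -c-> t7
  t6 = 0 | 0 ⊢ deadlocked
  t7 = 0 ⊢ deadlocked
Coarsest stable partition (strong bisimilarity classes):
  B0 = {s0, t0}
  B1 = {s1, t1}
  B2 = {s2, t2}
  B3 = {s3, s6, s7, t3, t6, t7}
  B4 = {s5, t5}
  B5 = {s4, t4}
s0 ∈ B0, t0 ∈ B0 → same block

YES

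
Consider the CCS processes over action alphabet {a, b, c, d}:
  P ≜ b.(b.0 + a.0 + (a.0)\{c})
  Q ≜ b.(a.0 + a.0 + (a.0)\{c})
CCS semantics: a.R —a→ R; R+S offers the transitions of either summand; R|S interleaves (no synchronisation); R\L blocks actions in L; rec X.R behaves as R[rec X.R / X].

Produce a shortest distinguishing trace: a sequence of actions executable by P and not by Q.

bb

Reachable graph of P (4 states):
  m0 = b.(b.0 + a.0 + (a.0)\{c}) → =b=> m1
  m1 = b.0 + a.0 + (a.0)\{c} → =a=> m2, =a=> m3, =b=> m2
  m2 = 0 → deadlocked
  m3 = 0\{c} → deadlocked
Reachable graph of Q (4 states):
  n0 = b.(a.0 + a.0 + (a.0)\{c}) → =b=> n1
  n1 = a.0 + a.0 + (a.0)\{c} → =a=> n2, =a=> n3
  n2 = 0 → deadlocked
  n3 = 0\{c} → deadlocked
Run σ = ⟨bb⟩ on P: start {m0}
  step 1 (b): {m1}
  step 2 (b): {m2}
  — P admits the full trace.
Run σ = ⟨bb⟩ on Q: start {n0}
  step 1 (b): {n1}
  step 2 (b): no successor for Q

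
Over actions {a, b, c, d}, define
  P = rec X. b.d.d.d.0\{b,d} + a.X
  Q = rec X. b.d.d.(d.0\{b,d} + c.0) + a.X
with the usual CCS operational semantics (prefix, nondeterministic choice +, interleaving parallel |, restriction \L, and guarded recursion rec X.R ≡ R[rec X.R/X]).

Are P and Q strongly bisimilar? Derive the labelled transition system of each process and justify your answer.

P's transition system — 5 states:
  p0 = rec X. b.d.d.d.0\{b,d} + a.X | --a--▸ p0, --b--▸ p1
  p1 = d.d.d.0\{b,d} | --d--▸ p2
  p2 = d.d.0\{b,d} | --d--▸ p3
  p3 = d.0\{b,d} | --d--▸ p4
  p4 = 0\{b,d} | ∅
Q's transition system — 6 states:
  q0 = rec X. b.d.d.(d.0\{b,d} + c.0) + a.X | --a--▸ q0, --b--▸ q1
  q1 = d.d.(d.0\{b,d} + c.0) | --d--▸ q2
  q2 = d.(d.0\{b,d} + c.0) | --d--▸ q3
  q3 = d.0\{b,d} + c.0 | --c--▸ q4, --d--▸ q5
  q4 = 0 | ∅
  q5 = 0\{b,d} | ∅
Coarsest stable partition (strong bisimilarity classes):
  B0 = {p0}
  B1 = {p1}
  B2 = {p2}
  B3 = {p3}
  B4 = {p4, q4, q5}
  B5 = {q0}
  B6 = {q1}
  B7 = {q2}
  B8 = {q3}
p0 ∈ B0, q0 ∈ B5 → different blocks

NO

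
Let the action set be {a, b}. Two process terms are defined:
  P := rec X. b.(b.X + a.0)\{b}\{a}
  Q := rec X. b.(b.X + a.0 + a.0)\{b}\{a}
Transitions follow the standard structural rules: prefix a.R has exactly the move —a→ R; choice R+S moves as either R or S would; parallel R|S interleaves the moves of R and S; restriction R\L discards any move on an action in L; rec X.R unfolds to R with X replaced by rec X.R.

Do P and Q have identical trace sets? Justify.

LTS(P): 2 reachable states
  s0 = rec X. b.(b.X + a.0)\{b}\{a} | =b=> s1
  s1 = (b.(rec X. b.(b.X + a.0)\{b}\{a}) + a.0)\{b}\{a} | stopped
LTS(Q): 2 reachable states
  t0 = rec X. b.(b.X + a.0 + a.0)\{b}\{a} | =b=> t1
  t1 = (b.(rec X. b.(b.X + a.0 + a.0)\{b}\{a}) + a.0 + a.0)\{b}\{a} | stopped
Partition-refinement fixed point:
  B0 = {s0, t0}
  B1 = {s1, t1}
s0 ∈ B0, t0 ∈ B0 → same block
Bisimilar ⇒ trace-equivalent.

traces(P) = traces(Q)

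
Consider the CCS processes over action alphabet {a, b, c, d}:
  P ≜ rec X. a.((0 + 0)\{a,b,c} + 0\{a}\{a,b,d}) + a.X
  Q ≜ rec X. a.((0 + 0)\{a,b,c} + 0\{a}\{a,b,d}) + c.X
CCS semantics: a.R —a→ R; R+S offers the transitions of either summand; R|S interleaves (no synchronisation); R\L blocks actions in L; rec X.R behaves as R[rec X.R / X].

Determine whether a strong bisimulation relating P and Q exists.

Reachable graph of P (2 states):
  m0 = rec X. a.((0 + 0)\{a,b,c} + 0\{a}\{a,b,d}) + a.X ⊢ -a-> m0, -a-> m1
  m1 = (0 + 0)\{a,b,c} + 0\{a}\{a,b,d} ⊢ ∅
Reachable graph of Q (2 states):
  n0 = rec X. a.((0 + 0)\{a,b,c} + 0\{a}\{a,b,d}) + c.X ⊢ -a-> n1, -c-> n0
  n1 = (0 + 0)\{a,b,c} + 0\{a}\{a,b,d} ⊢ ∅
Coarsest stable partition (strong bisimilarity classes):
  B0 = {m0}
  B1 = {m1, n1}
  B2 = {n0}
m0 ∈ B0, n0 ∈ B2 → different blocks

not bisimilar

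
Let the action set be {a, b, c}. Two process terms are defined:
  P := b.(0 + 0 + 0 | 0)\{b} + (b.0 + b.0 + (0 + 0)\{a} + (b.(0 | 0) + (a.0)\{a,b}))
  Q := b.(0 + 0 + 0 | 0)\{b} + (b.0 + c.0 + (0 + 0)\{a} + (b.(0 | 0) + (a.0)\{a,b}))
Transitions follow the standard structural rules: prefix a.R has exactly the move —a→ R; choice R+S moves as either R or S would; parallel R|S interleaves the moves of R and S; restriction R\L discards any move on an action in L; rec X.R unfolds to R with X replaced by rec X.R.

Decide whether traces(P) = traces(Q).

traces(P) ≠ traces(Q) — witness ⟨c⟩

LTS(P): 4 reachable states
  p0 = b.(0 + 0 + 0 | 0)\{b} + (b.0 + b.0 + (0 + 0)\{a} + (b.(0 | 0) + (a.0)\{a,b})) | -b-> p1, -b-> p2, -b-> p3
  p1 = (0 + 0 + 0 | 0)\{b} | stopped
  p2 = 0 | stopped
  p3 = 0 | 0 | stopped
LTS(Q): 4 reachable states
  q0 = b.(0 + 0 + 0 | 0)\{b} + (b.0 + c.0 + (0 + 0)\{a} + (b.(0 | 0) + (a.0)\{a,b})) | -b-> q1, -b-> q2, -b-> q3, -c-> q2
  q1 = (0 + 0 + 0 | 0)\{b} | stopped
  q2 = 0 | stopped
  q3 = 0 | 0 | stopped
Trace ⟨c⟩ through Q, begin at {q0}:
  [1] c ⇒ {q2}
  Q completes σ.
Trace ⟨c⟩ through P, begin at {p0}:
  [1] c ⇒ no successor for P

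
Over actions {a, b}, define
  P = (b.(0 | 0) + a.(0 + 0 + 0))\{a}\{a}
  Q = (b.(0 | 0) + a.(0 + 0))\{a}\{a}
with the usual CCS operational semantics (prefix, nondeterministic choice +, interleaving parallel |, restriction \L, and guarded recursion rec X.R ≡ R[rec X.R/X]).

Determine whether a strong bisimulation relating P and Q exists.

YES

Reachable graph of P (2 states):
  p0 = (b.(0 | 0) + a.(0 + 0 + 0))\{a}\{a} | --b--▸ p1
  p1 = (0 | 0)\{a}\{a} | ·
Reachable graph of Q (2 states):
  q0 = (b.(0 | 0) + a.(0 + 0))\{a}\{a} | --b--▸ q1
  q1 = (0 | 0)\{a}\{a} | ·
Partition-refinement fixed point:
  B0 = {p0, q0}
  B1 = {p1, q1}
p0 ∈ B0, q0 ∈ B0 → same block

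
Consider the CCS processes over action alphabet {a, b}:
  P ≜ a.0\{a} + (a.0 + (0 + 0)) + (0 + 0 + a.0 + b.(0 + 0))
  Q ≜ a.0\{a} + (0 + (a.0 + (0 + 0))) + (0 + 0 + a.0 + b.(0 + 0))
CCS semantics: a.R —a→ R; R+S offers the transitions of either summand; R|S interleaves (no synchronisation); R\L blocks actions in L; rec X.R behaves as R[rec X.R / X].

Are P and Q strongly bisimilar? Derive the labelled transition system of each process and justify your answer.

P ~ Q

Reachable graph of P (4 states):
  s0 = a.0\{a} + (a.0 + (0 + 0)) + (0 + 0 + a.0 + b.(0 + 0)) :: —a→ s1, —a→ s2, —b→ s3
  s1 = 0 :: stopped
  s2 = 0\{a} :: stopped
  s3 = 0 + 0 :: stopped
Reachable graph of Q (4 states):
  t0 = a.0\{a} + (0 + (a.0 + (0 + 0))) + (0 + 0 + a.0 + b.(0 + 0)) :: —a→ t1, —a→ t2, —b→ t3
  t1 = 0 :: stopped
  t2 = 0\{a} :: stopped
  t3 = 0 + 0 :: stopped
Partition-refinement fixed point:
  B0 = {s0, t0}
  B1 = {s1, s2, s3, t1, t2, t3}
s0 ∈ B0, t0 ∈ B0 → same block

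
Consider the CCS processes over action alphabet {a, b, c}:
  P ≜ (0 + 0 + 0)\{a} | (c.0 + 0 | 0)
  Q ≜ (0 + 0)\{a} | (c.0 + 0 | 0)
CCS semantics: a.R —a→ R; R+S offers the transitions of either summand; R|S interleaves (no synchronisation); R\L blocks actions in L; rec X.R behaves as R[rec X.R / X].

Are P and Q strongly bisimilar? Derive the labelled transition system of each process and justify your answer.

Reachable graph of P (2 states):
  s0 = (0 + 0 + 0)\{a} | (c.0 + 0 | 0) → -c-> s1
  s1 = (0 + 0 + 0)\{a} | 0 → ∅
Reachable graph of Q (2 states):
  t0 = (0 + 0)\{a} | (c.0 + 0 | 0) → -c-> t1
  t1 = (0 + 0)\{a} | 0 → ∅
Partition-refinement fixed point:
  B0 = {s0, t0}
  B1 = {s1, t1}
s0 ∈ B0, t0 ∈ B0 → same block

YES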